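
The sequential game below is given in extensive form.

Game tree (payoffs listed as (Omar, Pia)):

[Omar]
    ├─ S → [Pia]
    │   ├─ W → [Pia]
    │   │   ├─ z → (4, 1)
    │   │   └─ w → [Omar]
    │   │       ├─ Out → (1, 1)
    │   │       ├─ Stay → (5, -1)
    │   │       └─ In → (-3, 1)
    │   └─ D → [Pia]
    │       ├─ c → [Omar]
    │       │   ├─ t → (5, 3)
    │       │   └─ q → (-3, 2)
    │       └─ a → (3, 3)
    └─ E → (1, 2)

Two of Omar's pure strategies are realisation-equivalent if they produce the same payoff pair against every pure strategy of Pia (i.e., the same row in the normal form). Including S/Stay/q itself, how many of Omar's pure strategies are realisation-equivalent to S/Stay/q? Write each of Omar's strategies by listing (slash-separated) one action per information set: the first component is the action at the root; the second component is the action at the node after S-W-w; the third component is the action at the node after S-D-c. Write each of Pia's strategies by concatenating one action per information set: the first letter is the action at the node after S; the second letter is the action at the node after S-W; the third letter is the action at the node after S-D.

1

Row for S/Stay/q (columns Wzc, Wza, Wwc, Wwa, Dzc, Dza, Dwc, Dwa): (4,1) (4,1) (5,-1) (5,-1) (-3,2) (3,3) (-3,2) (3,3).
Every one of Omar's information sets is on the play path for some reply by Pia when Omar follows S/Stay/q.
Changing the action at any of them therefore changes at least one column, so only S/Stay/q itself gives this row.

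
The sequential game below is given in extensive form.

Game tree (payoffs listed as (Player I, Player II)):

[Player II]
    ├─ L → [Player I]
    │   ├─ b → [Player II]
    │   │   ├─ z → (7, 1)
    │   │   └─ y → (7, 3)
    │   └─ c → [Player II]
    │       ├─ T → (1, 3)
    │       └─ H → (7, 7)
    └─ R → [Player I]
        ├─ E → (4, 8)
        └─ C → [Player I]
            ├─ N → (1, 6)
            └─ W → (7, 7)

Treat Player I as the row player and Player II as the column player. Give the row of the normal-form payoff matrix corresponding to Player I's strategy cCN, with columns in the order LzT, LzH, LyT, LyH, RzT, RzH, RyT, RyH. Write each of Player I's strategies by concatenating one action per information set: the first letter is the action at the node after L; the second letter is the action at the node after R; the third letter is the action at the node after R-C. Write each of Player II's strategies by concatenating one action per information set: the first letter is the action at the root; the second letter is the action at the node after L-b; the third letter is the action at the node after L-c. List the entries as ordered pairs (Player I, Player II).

vs LzT: Player II plays L → Player I plays c at [L] → Player II plays T at [L-c] → (1, 3)
vs LzH: Player II plays L → Player I plays c at [L] → Player II plays H at [L-c] → (7, 7)
vs LyT: Player II plays L → Player I plays c at [L] → Player II plays T at [L-c] → (1, 3)
vs LyH: Player II plays L → Player I plays c at [L] → Player II plays H at [L-c] → (7, 7)
vs RzT: Player II plays R → Player I plays C at [R] → Player I plays N at [R-C] → (1, 6)
vs RzH: Player II plays R → Player I plays C at [R] → Player I plays N at [R-C] → (1, 6)
vs RyT: Player II plays R → Player I plays C at [R] → Player I plays N at [R-C] → (1, 6)
vs RyH: Player II plays R → Player I plays C at [R] → Player I plays N at [R-C] → (1, 6)

(1,3) (7,7) (1,3) (7,7) (1,6) (1,6) (1,6) (1,6)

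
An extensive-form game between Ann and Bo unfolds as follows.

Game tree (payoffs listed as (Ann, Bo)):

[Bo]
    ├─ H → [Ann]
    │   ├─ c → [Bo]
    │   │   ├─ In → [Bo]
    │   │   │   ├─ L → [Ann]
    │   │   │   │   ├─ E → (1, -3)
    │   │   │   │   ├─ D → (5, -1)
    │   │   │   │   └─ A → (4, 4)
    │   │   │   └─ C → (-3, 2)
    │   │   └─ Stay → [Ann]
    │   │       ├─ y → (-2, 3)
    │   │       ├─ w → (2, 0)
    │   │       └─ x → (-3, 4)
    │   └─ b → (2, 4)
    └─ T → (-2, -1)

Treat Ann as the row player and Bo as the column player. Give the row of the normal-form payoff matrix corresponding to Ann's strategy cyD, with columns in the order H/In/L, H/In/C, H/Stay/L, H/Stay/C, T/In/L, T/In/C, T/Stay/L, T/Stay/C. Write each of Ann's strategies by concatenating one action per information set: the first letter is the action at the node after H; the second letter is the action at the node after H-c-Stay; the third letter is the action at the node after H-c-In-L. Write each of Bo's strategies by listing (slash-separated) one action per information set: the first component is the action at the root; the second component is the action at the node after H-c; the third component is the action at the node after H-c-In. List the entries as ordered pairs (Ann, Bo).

vs H/In/L: Bo plays H → Ann plays c at [H] → Bo plays In at [H-c] → Bo plays L at [H-c-In] → Ann plays D at [H-c-In-L] → (5, -1)
vs H/In/C: Bo plays H → Ann plays c at [H] → Bo plays In at [H-c] → Bo plays C at [H-c-In] → (-3, 2)
vs H/Stay/L: Bo plays H → Ann plays c at [H] → Bo plays Stay at [H-c] → Ann plays y at [H-c-Stay] → (-2, 3)
vs H/Stay/C: Bo plays H → Ann plays c at [H] → Bo plays Stay at [H-c] → Ann plays y at [H-c-Stay] → (-2, 3)
vs T/In/L: Bo plays T → (-2, -1)
vs T/In/C: Bo plays T → (-2, -1)
vs T/Stay/L: Bo plays T → (-2, -1)
vs T/Stay/C: Bo plays T → (-2, -1)

(5,-1) (-3,2) (-2,3) (-2,3) (-2,-1) (-2,-1) (-2,-1) (-2,-1)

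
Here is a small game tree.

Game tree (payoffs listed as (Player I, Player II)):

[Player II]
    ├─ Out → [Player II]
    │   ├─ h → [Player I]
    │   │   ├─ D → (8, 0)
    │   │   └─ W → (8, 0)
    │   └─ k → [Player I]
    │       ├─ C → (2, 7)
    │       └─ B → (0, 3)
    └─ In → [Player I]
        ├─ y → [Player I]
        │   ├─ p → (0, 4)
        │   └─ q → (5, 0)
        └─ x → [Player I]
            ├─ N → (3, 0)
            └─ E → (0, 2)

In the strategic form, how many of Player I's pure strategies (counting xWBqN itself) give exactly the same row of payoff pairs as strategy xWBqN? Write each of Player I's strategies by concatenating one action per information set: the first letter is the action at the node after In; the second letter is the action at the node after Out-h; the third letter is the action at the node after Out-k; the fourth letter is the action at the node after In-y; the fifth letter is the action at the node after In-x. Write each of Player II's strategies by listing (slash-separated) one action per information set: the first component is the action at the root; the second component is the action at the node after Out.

4

Row for xWBqN (columns Out/h, Out/k, In/h, In/k): (8,0) (0,3) (3,0) (3,0).
Under xWBqN, Player I's choice at the node after In-y can never be reached regardless of what Player II does, so varying those choices leaves every outcome unchanged.
Holding the reachable choices fixed and varying the unreachable one freely already gives 2 equivalent strategies.
Checking the remaining rows, xDBpN, xDBqN also happen to give the same payoffs in every column, bringing the total to 4: xDBpN, xDBqN, xWBpN, xWBqN.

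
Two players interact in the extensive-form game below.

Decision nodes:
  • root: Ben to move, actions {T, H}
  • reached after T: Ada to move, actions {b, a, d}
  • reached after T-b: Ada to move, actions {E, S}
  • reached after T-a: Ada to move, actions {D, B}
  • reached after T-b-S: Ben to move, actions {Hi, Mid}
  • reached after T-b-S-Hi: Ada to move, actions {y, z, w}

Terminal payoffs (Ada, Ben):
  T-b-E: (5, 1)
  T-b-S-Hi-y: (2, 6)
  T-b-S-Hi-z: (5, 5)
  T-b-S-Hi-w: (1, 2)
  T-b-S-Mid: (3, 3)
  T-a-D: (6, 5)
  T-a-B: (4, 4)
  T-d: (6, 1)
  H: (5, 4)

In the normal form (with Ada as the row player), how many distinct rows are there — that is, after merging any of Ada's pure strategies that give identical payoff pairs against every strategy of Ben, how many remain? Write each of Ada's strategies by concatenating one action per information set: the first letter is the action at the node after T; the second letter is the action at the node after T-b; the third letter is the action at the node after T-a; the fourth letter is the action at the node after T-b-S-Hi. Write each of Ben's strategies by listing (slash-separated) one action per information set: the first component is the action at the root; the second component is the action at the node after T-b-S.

Ada has 36 pure strategies: bEDy, bEDz, bEDw, bEBy, bEBz, bEBw, bSDy, bSDz, bSDw, bSBy, bSBz, bSBw, aEDy, aEDz, aEDw, aEBy, aEBz, aEBw, aSDy, aSDz, aSDw, aSBy, aSBz, aSBw, dEDy, dEDz, dEDw, dEBy, dEBz, dEBw, dSDy, dSDz, dSDw, dSBy, dSBz, dSBw. Columns: T/Hi, T/Mid, H/Hi, H/Mid.
{bEDy, bEDz, bEDw, bEBy, bEBz, bEBw} → row (5,1) (5,1) (5,4) (5,4)
{bSDy, bSBy} → row (2,6) (3,3) (5,4) (5,4)
{bSDz, bSBz} → row (5,5) (3,3) (5,4) (5,4)
{bSDw, bSBw} → row (1,2) (3,3) (5,4) (5,4)
{aEDy, aEDz, aEDw, aSDy, aSDz, aSDw} → row (6,5) (6,5) (5,4) (5,4)
{aEBy, aEBz, aEBw, aSBy, aSBz, aSBw} → row (4,4) (4,4) (5,4) (5,4)
{dEDy, dEDz, dEDw, dEBy, dEBz, dEBw, dSDy, dSDz, dSDw, dSBy, dSBz, dSBw} → row (6,1) (6,1) (5,4) (5,4)
That's 7 distinct rows out of 36 strategies.

7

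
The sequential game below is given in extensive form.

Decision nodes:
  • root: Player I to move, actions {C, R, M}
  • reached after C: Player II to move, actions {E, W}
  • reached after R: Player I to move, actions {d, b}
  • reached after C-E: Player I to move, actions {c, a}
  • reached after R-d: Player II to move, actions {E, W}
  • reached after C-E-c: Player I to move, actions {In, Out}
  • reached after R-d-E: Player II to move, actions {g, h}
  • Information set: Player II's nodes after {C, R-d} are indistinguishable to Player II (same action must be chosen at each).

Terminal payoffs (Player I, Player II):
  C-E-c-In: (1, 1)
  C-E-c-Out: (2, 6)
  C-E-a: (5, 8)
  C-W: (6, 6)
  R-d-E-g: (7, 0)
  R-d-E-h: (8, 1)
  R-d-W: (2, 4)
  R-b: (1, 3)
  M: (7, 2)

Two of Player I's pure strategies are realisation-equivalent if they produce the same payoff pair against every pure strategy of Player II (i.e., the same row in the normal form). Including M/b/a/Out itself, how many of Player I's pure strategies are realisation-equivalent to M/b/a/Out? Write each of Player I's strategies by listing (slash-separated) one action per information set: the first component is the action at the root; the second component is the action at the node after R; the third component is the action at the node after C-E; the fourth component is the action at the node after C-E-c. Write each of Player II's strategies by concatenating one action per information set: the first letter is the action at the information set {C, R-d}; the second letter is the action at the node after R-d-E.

8

Row for M/b/a/Out (columns Eg, Eh, Wg, Wh): (7,2) (7,2) (7,2) (7,2).
Under M/b/a/Out, Player I's choice at the node after R and at the node after C-E and at the node after C-E-c can never be reached regardless of what Player II does, so varying those choices leaves every outcome unchanged.
Holding the reachable choices fixed and varying the unreachable ones freely already gives 2 × 2 × 2 = 8 equivalent strategies.
No other strategy reproduces this row, so those 8 are the full class: M/d/c/In, M/d/c/Out, M/d/a/In, M/d/a/Out, M/b/c/In, M/b/c/Out, M/b/a/In, M/b/a/Out.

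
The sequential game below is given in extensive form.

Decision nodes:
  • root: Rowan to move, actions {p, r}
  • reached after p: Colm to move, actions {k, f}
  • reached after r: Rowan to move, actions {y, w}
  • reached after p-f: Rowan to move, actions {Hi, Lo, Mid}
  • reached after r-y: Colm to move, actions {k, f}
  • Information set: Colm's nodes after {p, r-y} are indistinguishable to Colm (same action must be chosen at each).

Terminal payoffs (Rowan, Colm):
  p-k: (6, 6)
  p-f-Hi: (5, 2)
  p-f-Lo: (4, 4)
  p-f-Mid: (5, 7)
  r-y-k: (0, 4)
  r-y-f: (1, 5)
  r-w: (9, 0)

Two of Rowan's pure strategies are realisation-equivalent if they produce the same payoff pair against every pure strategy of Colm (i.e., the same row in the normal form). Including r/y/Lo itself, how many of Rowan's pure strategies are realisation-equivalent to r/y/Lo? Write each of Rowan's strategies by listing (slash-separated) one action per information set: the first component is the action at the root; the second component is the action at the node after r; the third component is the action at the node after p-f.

3

Row for r/y/Lo (columns k, f): (0,4) (1,5).
Under r/y/Lo, Rowan's choice at the node after p-f can never be reached regardless of what Colm does, so varying those choices leaves every outcome unchanged.
Holding the reachable choices fixed and varying the unreachable one freely already gives 3 equivalent strategies.
No other strategy reproduces this row, so those 3 are the full class: r/y/Hi, r/y/Lo, r/y/Mid.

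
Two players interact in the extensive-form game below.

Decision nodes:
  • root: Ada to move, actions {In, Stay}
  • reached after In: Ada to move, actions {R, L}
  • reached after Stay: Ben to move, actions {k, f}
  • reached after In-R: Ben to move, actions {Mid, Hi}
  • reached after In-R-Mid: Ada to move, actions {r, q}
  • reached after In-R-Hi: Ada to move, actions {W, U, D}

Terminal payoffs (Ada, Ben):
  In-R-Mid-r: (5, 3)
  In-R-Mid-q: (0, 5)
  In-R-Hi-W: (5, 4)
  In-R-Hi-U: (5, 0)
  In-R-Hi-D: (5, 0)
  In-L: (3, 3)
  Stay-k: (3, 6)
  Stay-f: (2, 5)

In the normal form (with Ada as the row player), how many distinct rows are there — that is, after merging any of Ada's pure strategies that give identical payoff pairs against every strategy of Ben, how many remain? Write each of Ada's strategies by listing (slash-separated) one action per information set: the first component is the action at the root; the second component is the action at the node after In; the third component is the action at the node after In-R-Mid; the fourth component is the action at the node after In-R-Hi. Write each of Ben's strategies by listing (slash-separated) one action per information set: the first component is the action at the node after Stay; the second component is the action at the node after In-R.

6

Ada has 24 pure strategies: In/R/r/W, In/R/r/U, In/R/r/D, In/R/q/W, In/R/q/U, In/R/q/D, In/L/r/W, In/L/r/U, In/L/r/D, In/L/q/W, In/L/q/U, In/L/q/D, Stay/R/r/W, Stay/R/r/U, Stay/R/r/D, Stay/R/q/W, Stay/R/q/U, Stay/R/q/D, Stay/L/r/W, Stay/L/r/U, Stay/L/r/D, Stay/L/q/W, Stay/L/q/U, Stay/L/q/D. Columns: k/Mid, k/Hi, f/Mid, f/Hi.
{In/R/r/W} → row (5,3) (5,4) (5,3) (5,4)
{In/R/r/U, In/R/r/D} → row (5,3) (5,0) (5,3) (5,0)
{In/R/q/W} → row (0,5) (5,4) (0,5) (5,4)
{In/R/q/U, In/R/q/D} → row (0,5) (5,0) (0,5) (5,0)
{In/L/r/W, In/L/r/U, In/L/r/D, In/L/q/W, In/L/q/U, In/L/q/D} → row (3,3) (3,3) (3,3) (3,3)
{Stay/R/r/W, Stay/R/r/U, Stay/R/r/D, Stay/R/q/W, Stay/R/q/U, Stay/R/q/D, Stay/L/r/W, Stay/L/r/U, Stay/L/r/D, Stay/L/q/W, Stay/L/q/U, Stay/L/q/D} → row (3,6) (3,6) (2,5) (2,5)
That's 6 distinct rows out of 24 strategies.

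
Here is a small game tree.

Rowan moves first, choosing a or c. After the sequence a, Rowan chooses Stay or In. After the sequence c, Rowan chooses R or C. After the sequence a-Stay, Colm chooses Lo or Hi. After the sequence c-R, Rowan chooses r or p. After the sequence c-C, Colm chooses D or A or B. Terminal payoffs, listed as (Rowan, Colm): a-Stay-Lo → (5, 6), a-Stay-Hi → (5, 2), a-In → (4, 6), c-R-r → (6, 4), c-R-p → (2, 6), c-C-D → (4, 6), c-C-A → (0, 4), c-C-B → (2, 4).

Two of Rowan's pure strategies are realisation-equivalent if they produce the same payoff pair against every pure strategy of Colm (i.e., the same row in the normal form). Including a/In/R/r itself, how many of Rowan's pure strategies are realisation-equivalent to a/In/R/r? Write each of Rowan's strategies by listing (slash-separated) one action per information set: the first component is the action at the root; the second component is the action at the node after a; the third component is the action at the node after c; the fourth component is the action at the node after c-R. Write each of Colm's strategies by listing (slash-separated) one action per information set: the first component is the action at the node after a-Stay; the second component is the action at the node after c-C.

4

Row for a/In/R/r (columns Lo/D, Lo/A, Lo/B, Hi/D, Hi/A, Hi/B): (4,6) (4,6) (4,6) (4,6) (4,6) (4,6).
Under a/In/R/r, Rowan's choice at the node after c and at the node after c-R can never be reached regardless of what Colm does, so varying those choices leaves every outcome unchanged.
Holding the reachable choices fixed and varying the unreachable ones freely already gives 2 × 2 = 4 equivalent strategies.
No other strategy reproduces this row, so those 4 are the full class: a/In/R/r, a/In/R/p, a/In/C/r, a/In/C/p.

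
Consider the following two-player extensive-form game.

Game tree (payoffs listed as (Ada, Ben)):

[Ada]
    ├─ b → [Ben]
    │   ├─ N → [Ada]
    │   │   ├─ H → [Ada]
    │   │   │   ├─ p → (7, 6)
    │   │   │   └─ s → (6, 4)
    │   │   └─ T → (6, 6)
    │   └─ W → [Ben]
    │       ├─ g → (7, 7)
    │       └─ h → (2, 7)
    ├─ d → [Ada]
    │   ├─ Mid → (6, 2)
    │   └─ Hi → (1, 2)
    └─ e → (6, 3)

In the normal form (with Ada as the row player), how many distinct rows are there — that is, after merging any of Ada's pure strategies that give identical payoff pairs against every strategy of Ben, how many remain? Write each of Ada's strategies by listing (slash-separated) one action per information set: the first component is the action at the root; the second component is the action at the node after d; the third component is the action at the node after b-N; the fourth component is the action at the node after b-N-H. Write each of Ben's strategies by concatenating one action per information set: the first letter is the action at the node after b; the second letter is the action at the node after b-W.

6

Ada has 24 pure strategies: b/Mid/H/p, b/Mid/H/s, b/Mid/T/p, b/Mid/T/s, b/Hi/H/p, b/Hi/H/s, b/Hi/T/p, b/Hi/T/s, d/Mid/H/p, d/Mid/H/s, d/Mid/T/p, d/Mid/T/s, d/Hi/H/p, d/Hi/H/s, d/Hi/T/p, d/Hi/T/s, e/Mid/H/p, e/Mid/H/s, e/Mid/T/p, e/Mid/T/s, e/Hi/H/p, e/Hi/H/s, e/Hi/T/p, e/Hi/T/s. Columns: Ng, Nh, Wg, Wh.
{b/Mid/H/p, b/Hi/H/p} → row (7,6) (7,6) (7,7) (2,7)
{b/Mid/H/s, b/Hi/H/s} → row (6,4) (6,4) (7,7) (2,7)
{b/Mid/T/p, b/Mid/T/s, b/Hi/T/p, b/Hi/T/s} → row (6,6) (6,6) (7,7) (2,7)
{d/Mid/H/p, d/Mid/H/s, d/Mid/T/p, d/Mid/T/s} → row (6,2) (6,2) (6,2) (6,2)
{d/Hi/H/p, d/Hi/H/s, d/Hi/T/p, d/Hi/T/s} → row (1,2) (1,2) (1,2) (1,2)
{e/Mid/H/p, e/Mid/H/s, e/Mid/T/p, e/Mid/T/s, e/Hi/H/p, e/Hi/H/s, e/Hi/T/p, e/Hi/T/s} → row (6,3) (6,3) (6,3) (6,3)
That's 6 distinct rows out of 24 strategies.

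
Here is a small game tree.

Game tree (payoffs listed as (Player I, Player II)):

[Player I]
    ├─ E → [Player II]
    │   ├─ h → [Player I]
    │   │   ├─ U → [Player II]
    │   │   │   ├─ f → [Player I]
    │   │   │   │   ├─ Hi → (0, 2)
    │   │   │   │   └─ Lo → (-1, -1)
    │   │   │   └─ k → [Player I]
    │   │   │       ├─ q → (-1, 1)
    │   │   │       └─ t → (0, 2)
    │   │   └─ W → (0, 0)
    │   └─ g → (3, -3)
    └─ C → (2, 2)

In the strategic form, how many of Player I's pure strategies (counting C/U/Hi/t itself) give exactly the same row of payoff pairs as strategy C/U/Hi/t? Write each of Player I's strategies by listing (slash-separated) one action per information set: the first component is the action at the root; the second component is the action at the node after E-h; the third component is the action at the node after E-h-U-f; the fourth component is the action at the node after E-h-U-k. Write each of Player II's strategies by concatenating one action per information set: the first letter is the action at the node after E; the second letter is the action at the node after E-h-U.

8

Row for C/U/Hi/t (columns hf, hk, gf, gk): (2,2) (2,2) (2,2) (2,2).
Under C/U/Hi/t, Player I's choice at the node after E-h and at the node after E-h-U-f and at the node after E-h-U-k can never be reached regardless of what Player II does, so varying those choices leaves every outcome unchanged.
Holding the reachable choices fixed and varying the unreachable ones freely already gives 2 × 2 × 2 = 8 equivalent strategies.
No other strategy reproduces this row, so those 8 are the full class: C/U/Hi/q, C/U/Hi/t, C/U/Lo/q, C/U/Lo/t, C/W/Hi/q, C/W/Hi/t, C/W/Lo/q, C/W/Lo/t.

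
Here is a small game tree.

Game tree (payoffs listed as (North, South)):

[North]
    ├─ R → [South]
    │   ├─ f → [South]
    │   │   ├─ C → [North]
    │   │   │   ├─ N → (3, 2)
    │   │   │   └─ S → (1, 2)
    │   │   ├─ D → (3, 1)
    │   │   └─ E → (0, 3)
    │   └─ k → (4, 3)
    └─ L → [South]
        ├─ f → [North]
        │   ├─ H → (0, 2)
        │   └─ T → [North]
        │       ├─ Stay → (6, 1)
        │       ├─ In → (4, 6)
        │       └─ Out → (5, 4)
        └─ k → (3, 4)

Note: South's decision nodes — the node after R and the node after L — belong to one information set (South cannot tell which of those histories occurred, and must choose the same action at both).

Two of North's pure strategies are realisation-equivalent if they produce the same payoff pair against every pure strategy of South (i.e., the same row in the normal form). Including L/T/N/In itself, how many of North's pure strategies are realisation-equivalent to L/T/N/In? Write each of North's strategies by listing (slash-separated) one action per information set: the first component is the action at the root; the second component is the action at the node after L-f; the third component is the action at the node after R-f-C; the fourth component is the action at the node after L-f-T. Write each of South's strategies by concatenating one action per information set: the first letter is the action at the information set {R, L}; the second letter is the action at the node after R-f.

2

Row for L/T/N/In (columns fC, fD, fE, kC, kD, kE): (4,6) (4,6) (4,6) (3,4) (3,4) (3,4).
Under L/T/N/In, North's choice at the node after R-f-C can never be reached regardless of what South does, so varying those choices leaves every outcome unchanged.
Holding the reachable choices fixed and varying the unreachable one freely already gives 2 equivalent strategies.
No other strategy reproduces this row, so those 2 are the full class: L/T/N/In, L/T/S/In.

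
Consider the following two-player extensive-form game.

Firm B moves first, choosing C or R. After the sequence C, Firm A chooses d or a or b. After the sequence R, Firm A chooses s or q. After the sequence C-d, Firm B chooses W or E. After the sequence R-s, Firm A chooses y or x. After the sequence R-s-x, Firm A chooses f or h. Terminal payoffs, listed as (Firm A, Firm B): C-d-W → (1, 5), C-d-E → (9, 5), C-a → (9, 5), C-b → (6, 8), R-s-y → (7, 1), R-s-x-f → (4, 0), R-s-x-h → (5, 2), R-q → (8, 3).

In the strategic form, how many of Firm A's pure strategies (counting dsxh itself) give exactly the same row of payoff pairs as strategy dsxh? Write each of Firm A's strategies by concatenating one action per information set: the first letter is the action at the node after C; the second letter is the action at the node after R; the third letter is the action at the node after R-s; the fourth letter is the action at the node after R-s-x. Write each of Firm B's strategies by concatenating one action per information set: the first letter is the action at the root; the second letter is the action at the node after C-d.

1

Row for dsxh (columns CW, CE, RW, RE): (1,5) (9,5) (5,2) (5,2).
Every one of Firm A's information sets is on the play path for some reply by Firm B when Firm A follows dsxh.
Changing the action at any of them therefore changes at least one column, so only dsxh itself gives this row.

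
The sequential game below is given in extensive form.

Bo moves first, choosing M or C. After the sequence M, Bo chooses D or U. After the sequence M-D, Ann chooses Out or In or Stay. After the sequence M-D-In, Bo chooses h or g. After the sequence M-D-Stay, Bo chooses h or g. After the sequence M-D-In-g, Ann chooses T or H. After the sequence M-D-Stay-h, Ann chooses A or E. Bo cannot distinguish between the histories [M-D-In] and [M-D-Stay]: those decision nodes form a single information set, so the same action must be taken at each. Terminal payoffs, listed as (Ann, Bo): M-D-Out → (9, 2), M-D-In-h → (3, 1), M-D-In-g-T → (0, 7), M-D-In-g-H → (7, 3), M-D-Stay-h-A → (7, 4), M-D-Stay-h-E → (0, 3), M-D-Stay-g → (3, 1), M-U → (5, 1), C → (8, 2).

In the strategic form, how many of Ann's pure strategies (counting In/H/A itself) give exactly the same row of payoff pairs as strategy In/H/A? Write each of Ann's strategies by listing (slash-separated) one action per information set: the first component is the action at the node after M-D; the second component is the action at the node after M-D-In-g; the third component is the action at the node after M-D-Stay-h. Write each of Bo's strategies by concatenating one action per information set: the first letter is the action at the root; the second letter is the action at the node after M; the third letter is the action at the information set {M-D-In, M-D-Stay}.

Row for In/H/A (columns MDh, MDg, MUh, MUg, CDh, CDg, CUh, CUg): (3,1) (7,3) (5,1) (5,1) (8,2) (8,2) (8,2) (8,2).
Under In/H/A, Ann's choice at the node after M-D-Stay-h can never be reached regardless of what Bo does, so varying those choices leaves every outcome unchanged.
Holding the reachable choices fixed and varying the unreachable one freely already gives 2 equivalent strategies.
No other strategy reproduces this row, so those 2 are the full class: In/H/A, In/H/E.

2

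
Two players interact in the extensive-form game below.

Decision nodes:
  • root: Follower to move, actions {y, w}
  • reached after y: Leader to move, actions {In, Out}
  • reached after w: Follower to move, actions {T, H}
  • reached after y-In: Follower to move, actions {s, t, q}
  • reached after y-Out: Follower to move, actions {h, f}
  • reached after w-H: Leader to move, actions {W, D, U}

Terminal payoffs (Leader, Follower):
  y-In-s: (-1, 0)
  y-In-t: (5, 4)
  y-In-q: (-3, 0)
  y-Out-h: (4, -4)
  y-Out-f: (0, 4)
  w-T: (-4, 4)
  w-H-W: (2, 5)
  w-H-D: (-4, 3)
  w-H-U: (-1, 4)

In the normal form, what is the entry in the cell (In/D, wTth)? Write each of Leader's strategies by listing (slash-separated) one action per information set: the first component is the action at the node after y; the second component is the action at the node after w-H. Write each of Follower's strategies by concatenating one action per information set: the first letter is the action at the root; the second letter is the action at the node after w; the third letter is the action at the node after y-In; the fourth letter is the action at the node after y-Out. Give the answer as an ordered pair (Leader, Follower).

(-4, 4)

Trace the play path from the root:
  Follower plays w
  Follower plays T at [w]
→ terminal payoff (-4, 4).
(Leader's choice at the node after y is never reached on this path, so it doesn't affect the outcome.)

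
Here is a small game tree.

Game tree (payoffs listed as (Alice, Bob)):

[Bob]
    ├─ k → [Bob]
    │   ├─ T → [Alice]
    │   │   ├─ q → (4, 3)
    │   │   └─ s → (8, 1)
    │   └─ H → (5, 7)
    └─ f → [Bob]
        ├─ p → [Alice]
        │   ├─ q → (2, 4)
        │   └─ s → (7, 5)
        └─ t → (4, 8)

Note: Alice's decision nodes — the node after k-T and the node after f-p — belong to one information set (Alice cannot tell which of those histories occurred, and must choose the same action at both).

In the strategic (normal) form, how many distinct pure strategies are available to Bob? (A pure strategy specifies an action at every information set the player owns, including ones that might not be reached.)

8

Bob owns the root with actions {k, f} — two choices.
Bob owns the node after k with actions {T, H} — two choices.
Bob owns the node after f with actions {p, t} — two choices.
A pure strategy fixes one action at each information set independently, so the count is the product 2 × 2 × 2 = 8.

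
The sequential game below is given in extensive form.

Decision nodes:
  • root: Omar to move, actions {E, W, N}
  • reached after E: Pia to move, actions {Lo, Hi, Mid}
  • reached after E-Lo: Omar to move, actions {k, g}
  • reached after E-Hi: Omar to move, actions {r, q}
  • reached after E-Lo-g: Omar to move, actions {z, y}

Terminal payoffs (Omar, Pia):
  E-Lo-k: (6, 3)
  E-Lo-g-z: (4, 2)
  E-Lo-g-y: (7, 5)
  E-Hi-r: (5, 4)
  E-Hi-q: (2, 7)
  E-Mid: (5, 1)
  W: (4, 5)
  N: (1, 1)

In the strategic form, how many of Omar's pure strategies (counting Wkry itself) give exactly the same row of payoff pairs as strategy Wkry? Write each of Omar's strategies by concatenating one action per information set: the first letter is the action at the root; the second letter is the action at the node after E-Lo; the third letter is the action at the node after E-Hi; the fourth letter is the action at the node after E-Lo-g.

8

Row for Wkry (columns Lo, Hi, Mid): (4,5) (4,5) (4,5).
Under Wkry, Omar's choice at the node after E-Lo and at the node after E-Hi and at the node after E-Lo-g can never be reached regardless of what Pia does, so varying those choices leaves every outcome unchanged.
Holding the reachable choices fixed and varying the unreachable ones freely already gives 2 × 2 × 2 = 8 equivalent strategies.
No other strategy reproduces this row, so those 8 are the full class: Wkrz, Wkry, Wkqz, Wkqy, Wgrz, Wgry, Wgqz, Wgqy.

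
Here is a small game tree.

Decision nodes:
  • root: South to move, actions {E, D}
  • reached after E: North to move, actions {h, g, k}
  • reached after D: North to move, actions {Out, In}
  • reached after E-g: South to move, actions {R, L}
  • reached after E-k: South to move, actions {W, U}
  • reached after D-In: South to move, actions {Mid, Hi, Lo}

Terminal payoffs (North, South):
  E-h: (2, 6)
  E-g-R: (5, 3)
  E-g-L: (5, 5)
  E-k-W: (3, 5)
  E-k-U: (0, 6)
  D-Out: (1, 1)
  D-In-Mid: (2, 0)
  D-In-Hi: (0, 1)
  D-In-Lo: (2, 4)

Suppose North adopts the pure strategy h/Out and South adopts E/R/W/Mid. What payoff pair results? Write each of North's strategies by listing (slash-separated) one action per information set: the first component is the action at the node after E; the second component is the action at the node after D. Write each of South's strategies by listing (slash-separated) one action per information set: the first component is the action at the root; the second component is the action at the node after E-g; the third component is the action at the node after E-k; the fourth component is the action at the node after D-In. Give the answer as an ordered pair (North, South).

(2, 6)

Trace the play path from the root:
  South plays E
  North plays h at [E]
→ terminal payoff (2, 6).
(North's choice at the node after D is never reached on this path, so it doesn't affect the outcome.)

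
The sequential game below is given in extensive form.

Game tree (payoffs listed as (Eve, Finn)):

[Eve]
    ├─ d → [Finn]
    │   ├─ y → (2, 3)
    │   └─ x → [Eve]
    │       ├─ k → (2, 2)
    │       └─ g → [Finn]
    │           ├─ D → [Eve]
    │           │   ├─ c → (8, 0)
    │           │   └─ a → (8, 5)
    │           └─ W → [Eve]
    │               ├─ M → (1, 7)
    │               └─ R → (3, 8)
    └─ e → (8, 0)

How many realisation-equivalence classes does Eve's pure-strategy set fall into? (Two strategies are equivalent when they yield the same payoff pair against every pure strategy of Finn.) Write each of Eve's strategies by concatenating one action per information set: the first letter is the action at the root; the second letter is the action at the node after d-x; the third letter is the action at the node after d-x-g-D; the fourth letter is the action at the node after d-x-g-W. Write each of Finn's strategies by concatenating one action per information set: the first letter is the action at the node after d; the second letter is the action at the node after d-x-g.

Eve has 16 pure strategies: dkcM, dkcR, dkaM, dkaR, dgcM, dgcR, dgaM, dgaR, ekcM, ekcR, ekaM, ekaR, egcM, egcR, egaM, egaR. Columns: yD, yW, xD, xW.
{dkcM, dkcR, dkaM, dkaR} → row (2,3) (2,3) (2,2) (2,2)
{dgcM} → row (2,3) (2,3) (8,0) (1,7)
{dgcR} → row (2,3) (2,3) (8,0) (3,8)
{dgaM} → row (2,3) (2,3) (8,5) (1,7)
{dgaR} → row (2,3) (2,3) (8,5) (3,8)
{ekcM, ekcR, ekaM, ekaR, egcM, egcR, egaM, egaR} → row (8,0) (8,0) (8,0) (8,0)
That's 6 distinct rows out of 16 strategies.

6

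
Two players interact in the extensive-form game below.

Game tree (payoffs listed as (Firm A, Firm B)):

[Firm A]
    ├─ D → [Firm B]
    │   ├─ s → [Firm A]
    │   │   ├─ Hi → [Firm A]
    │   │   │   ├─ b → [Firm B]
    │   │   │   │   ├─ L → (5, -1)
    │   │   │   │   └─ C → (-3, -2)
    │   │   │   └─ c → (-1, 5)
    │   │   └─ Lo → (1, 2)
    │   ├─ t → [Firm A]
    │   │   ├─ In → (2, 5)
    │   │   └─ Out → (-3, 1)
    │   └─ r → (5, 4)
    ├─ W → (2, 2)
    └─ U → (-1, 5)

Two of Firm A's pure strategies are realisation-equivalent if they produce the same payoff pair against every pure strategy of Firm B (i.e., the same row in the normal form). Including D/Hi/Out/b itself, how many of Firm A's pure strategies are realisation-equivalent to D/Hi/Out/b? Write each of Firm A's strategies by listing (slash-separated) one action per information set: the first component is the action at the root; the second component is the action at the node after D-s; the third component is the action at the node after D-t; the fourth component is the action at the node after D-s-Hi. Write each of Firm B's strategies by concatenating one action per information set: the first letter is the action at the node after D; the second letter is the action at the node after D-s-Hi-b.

1

Row for D/Hi/Out/b (columns sL, sC, tL, tC, rL, rC): (5,-1) (-3,-2) (-3,1) (-3,1) (5,4) (5,4).
Every one of Firm A's information sets is on the play path for some reply by Firm B when Firm A follows D/Hi/Out/b.
Changing the action at any of them therefore changes at least one column, so only D/Hi/Out/b itself gives this row.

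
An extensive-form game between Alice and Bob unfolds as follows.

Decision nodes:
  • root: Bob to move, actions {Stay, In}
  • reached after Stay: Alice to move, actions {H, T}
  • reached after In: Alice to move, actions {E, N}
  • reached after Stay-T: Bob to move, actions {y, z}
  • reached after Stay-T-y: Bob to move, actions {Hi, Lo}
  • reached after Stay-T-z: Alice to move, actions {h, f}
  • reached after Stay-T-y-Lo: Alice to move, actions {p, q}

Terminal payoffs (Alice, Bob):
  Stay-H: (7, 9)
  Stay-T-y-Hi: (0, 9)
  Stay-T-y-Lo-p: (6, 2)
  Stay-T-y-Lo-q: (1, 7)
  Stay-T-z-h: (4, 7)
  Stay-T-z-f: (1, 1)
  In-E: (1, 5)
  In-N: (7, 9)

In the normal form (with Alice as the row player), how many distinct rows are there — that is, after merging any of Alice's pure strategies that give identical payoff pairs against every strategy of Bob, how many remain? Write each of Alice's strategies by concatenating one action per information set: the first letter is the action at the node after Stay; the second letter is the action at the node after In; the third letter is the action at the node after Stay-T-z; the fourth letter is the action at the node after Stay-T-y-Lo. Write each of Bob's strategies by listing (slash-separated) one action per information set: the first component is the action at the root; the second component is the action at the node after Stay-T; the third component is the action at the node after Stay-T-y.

10

Alice has 16 pure strategies: HEhp, HEhq, HEfp, HEfq, HNhp, HNhq, HNfp, HNfq, TEhp, TEhq, TEfp, TEfq, TNhp, TNhq, TNfp, TNfq. Columns: Stay/y/Hi, Stay/y/Lo, Stay/z/Hi, Stay/z/Lo, In/y/Hi, In/y/Lo, In/z/Hi, In/z/Lo.
{HEhp, HEhq, HEfp, HEfq} → row (7,9) (7,9) (7,9) (7,9) (1,5) (1,5) (1,5) (1,5)
{HNhp, HNhq, HNfp, HNfq} → row (7,9) (7,9) (7,9) (7,9) (7,9) (7,9) (7,9) (7,9)
{TEhp} → row (0,9) (6,2) (4,7) (4,7) (1,5) (1,5) (1,5) (1,5)
{TEhq} → row (0,9) (1,7) (4,7) (4,7) (1,5) (1,5) (1,5) (1,5)
{TEfp} → row (0,9) (6,2) (1,1) (1,1) (1,5) (1,5) (1,5) (1,5)
{TEfq} → row (0,9) (1,7) (1,1) (1,1) (1,5) (1,5) (1,5) (1,5)
{TNhp} → row (0,9) (6,2) (4,7) (4,7) (7,9) (7,9) (7,9) (7,9)
{TNhq} → row (0,9) (1,7) (4,7) (4,7) (7,9) (7,9) (7,9) (7,9)
{TNfp} → row (0,9) (6,2) (1,1) (1,1) (7,9) (7,9) (7,9) (7,9)
{TNfq} → row (0,9) (1,7) (1,1) (1,1) (7,9) (7,9) (7,9) (7,9)
That's 10 distinct rows out of 16 strategies.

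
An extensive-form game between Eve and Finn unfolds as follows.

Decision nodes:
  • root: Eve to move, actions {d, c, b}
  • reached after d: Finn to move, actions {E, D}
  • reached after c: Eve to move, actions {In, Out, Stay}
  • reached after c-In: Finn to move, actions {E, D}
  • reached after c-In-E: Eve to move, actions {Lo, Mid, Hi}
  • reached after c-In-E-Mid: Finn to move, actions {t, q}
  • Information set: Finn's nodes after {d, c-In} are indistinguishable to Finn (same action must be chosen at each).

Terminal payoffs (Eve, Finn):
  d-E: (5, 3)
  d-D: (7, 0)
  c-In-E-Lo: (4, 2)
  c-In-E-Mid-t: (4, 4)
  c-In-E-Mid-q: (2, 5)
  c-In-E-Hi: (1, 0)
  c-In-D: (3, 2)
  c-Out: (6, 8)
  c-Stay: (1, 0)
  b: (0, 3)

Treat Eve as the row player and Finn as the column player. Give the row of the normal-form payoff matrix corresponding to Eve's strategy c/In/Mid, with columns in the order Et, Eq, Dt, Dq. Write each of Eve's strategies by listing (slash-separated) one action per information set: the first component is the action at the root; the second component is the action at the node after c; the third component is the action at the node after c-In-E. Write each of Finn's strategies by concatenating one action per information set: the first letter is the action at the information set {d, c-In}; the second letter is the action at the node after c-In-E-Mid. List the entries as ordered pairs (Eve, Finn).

vs Et: Eve plays c → Eve plays In at [c] → Finn plays E at [c-In] → Eve plays Mid at [c-In-E] → Finn plays t at [c-In-E-Mid] → (4, 4)
vs Eq: Eve plays c → Eve plays In at [c] → Finn plays E at [c-In] → Eve plays Mid at [c-In-E] → Finn plays q at [c-In-E-Mid] → (2, 5)
vs Dt: Eve plays c → Eve plays In at [c] → Finn plays D at [c-In] → (3, 2)
vs Dq: Eve plays c → Eve plays In at [c] → Finn plays D at [c-In] → (3, 2)

(4,4) (2,5) (3,2) (3,2)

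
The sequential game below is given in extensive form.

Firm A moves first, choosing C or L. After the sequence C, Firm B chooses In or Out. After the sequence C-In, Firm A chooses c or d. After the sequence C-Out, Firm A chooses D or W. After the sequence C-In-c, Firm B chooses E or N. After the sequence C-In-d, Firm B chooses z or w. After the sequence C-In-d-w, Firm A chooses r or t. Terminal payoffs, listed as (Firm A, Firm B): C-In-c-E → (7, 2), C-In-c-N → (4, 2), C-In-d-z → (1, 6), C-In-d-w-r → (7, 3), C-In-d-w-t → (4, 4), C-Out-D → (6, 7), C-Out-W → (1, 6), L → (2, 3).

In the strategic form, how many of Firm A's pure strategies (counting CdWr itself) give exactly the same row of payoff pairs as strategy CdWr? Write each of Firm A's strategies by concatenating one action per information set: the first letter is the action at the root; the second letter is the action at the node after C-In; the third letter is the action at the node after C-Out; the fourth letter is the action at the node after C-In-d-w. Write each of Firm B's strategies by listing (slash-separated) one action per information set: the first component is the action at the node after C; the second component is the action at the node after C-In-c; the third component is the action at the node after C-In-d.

1

Row for CdWr (columns In/E/z, In/E/w, In/N/z, In/N/w, Out/E/z, Out/E/w, Out/N/z, Out/N/w): (1,6) (7,3) (1,6) (7,3) (1,6) (1,6) (1,6) (1,6).
Every one of Firm A's information sets is on the play path for some reply by Firm B when Firm A follows CdWr.
Changing the action at any of them therefore changes at least one column, so only CdWr itself gives this row.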